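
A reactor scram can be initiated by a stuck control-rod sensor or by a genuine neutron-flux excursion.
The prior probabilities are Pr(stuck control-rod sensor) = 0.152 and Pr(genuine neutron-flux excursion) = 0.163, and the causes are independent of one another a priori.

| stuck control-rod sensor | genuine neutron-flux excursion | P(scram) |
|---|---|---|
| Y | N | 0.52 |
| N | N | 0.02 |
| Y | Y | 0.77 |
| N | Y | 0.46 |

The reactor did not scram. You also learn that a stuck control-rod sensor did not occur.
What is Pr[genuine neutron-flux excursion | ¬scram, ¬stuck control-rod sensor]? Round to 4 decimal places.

Numerator (weight on configurations with genuine neutron-flux excursion): 0.54*0.163 = 0.088020
Denominator P(¬scram | ¬stuck control-rod sensor): 0.98*0.837 + 0.54*0.163 = 0.908280
P(genuine neutron-flux excursion | ¬scram, ¬stuck control-rod sensor) = 0.088020/0.908280 ≈ 0.0969

Pr[genuine neutron-flux excursion | ¬scram, ¬stuck control-rod sensor] ≈ 0.0969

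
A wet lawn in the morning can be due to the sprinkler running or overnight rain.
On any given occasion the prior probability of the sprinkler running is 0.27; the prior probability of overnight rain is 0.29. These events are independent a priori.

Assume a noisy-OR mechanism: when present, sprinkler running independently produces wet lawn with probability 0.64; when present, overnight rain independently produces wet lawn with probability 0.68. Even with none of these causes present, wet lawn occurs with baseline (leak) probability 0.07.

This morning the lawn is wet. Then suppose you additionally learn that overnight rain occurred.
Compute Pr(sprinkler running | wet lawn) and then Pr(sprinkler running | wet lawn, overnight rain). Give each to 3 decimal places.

Under noisy-OR, P(wet lawn | causes) = 1 − (1−0.07)·∏(1−qᵢ) over the active causes.
Weight on sprinkler running=true, given the evidence: 0.127519 + 0.069911 = 0.197430
The normalizing constant is 0.07*0.73*0.71 + 0.7024*0.73*0.29 + 0.6652*0.27*0.71 + 0.892864*0.27*0.29 = 0.382409
Posterior = 0.197430 / 0.382409 ≈ 0.516

Now also conditioning on overnight rain=true:
Weight on sprinkler running=true, given the evidence: 0.892864×0.27 = 0.241073
The normalizing constant is 0.7024×0.73 + 0.892864×0.27 = 0.753825
Posterior = 0.241073 / 0.753825 ≈ 0.320
This is intercausal reasoning (explaining away): once overnight rain accounts for the wet lawn, sprinkler running becomes less likely.

Pr(sprinkler running | wet lawn) ≈ 0.516; Pr(sprinkler running | wet lawn, overnight rain) ≈ 0.320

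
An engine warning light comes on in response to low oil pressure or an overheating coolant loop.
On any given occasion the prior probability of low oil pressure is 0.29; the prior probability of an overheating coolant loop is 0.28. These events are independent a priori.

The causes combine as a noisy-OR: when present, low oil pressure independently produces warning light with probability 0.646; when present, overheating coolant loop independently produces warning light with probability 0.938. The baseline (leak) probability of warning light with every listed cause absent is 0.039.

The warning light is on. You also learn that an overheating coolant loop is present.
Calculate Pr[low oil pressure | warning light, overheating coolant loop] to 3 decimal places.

Under noisy-OR, P(warning light | causes) = 1 − (1−0.039)·∏(1−qᵢ) over the active causes.
For the numerator, keep only low oil pressure=true terms: 0.978908*0.29 = 0.283883
Normalizer over all consistent configurations: 0.940418*0.71 + 0.978908*0.29 = 0.951580
Posterior = 0.283883 / 0.951580 ≈ 0.298

Pr[low oil pressure | warning light, overheating coolant loop] ≈ 0.298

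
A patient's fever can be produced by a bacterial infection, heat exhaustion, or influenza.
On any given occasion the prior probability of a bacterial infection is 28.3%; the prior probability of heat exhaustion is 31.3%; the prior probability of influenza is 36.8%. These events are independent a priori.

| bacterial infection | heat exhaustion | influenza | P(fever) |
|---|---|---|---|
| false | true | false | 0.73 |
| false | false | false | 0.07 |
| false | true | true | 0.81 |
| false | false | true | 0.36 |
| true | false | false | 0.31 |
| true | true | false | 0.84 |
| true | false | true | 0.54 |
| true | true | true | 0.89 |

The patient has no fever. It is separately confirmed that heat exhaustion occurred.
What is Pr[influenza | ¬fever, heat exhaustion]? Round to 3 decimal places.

Weight on influenza=true, given the evidence: 0.050133 + 0.011456 = 0.061589
The normalizing constant is 0.27*0.717*0.632 + 0.19*0.717*0.368 + 0.16*0.283*0.632 + 0.11*0.283*0.368 = 0.212555
Posterior = 0.061589 / 0.212555 ≈ 0.290

Pr[influenza | ¬fever, heat exhaustion] ≈ 0.290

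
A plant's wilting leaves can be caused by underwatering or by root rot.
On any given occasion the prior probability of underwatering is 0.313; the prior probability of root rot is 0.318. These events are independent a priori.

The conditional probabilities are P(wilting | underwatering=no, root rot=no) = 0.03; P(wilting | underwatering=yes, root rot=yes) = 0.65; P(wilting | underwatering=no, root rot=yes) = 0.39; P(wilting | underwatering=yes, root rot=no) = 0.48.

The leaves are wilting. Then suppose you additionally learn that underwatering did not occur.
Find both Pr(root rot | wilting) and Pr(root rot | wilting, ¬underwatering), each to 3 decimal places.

P(wilting) = 0.03*0.687*0.682 + 0.39*0.687*0.318 + 0.48*0.313*0.682 + 0.65*0.313*0.318 = 0.014056 + 0.085202 + 0.102464 + 0.064697 = 0.266419
The root rot-present share is 0.085202 + 0.064697 = 0.149899.
Hence the posterior is 0.149899/0.266419 ≈ 0.563.

Now also conditioning on underwatering≠true:
For the numerator, keep only root rot=true terms: 0.39*0.318 = 0.124020
Denominator P(wilting | ¬underwatering): 0.03*0.682 + 0.39*0.318 = 0.144480
P(root rot | wilting, ¬underwatering) = 0.124020/0.144480 ≈ 0.858
With underwatering excluded, root rot must carry more of the explanatory weight for the wilting.

Pr(root rot | wilting) ≈ 0.563; Pr(root rot | wilting, ¬underwatering) ≈ 0.858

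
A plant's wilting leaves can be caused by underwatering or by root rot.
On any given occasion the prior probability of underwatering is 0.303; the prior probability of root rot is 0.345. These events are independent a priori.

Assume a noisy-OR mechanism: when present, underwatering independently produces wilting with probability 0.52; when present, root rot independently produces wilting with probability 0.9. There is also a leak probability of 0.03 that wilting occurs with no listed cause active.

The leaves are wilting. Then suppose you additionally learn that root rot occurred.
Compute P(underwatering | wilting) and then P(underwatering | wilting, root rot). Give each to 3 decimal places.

Under noisy-OR, P(wilting | causes) = 1 − (1−0.03)·∏(1−qᵢ) over the active causes.
P(wilting) = 0.03·0.697·0.655 + 0.903·0.697·0.345 + 0.5344·0.303·0.655 + 0.95344·0.303·0.345 = 0.013696 + 0.217140 + 0.106060 + 0.099668 = 0.436564
The underwatering-present share is 0.106060 + 0.099668 = 0.205728.
P(underwatering | wilting) = 0.205728 / 0.436564 ≈ 0.471

With the extra evidence:
P(wilting | root rot) = 0.903×0.697 + 0.95344×0.303 = 0.629391 + 0.288892 = 0.918283
Restricting to configurations with underwatering present: 0.95344×0.303 = 0.288892.
P(underwatering | wilting, root rot) = 0.288892 / 0.918283 ≈ 0.315
— root rot explains away the evidence for underwatering.

P(underwatering | wilting) ≈ 0.471; P(underwatering | wilting, root rot) ≈ 0.315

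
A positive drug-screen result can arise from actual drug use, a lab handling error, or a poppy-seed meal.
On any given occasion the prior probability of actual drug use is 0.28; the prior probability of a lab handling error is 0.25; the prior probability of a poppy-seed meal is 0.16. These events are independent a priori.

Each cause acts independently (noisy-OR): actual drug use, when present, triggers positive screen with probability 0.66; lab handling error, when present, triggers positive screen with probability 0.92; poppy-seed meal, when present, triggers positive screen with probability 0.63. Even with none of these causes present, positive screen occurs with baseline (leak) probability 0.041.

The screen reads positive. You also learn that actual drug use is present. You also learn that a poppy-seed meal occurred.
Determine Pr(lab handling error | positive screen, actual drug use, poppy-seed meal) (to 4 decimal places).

Pr(lab handling error | positive screen, actual drug use, poppy-seed meal) ≈ 0.2729

Under noisy-OR, P(positive screen | causes) = 1 − (1−0.041)·∏(1−qᵢ) over the active causes.
By total probability over both values of lab handling error:
  P(positive screen | actual drug use, poppy-seed meal) = 0.879358*0.75 + 0.990349*0.25
        = 0.659519 + 0.247587 = 0.907106
The terms with lab handling error present sum to 0.247587, so
  P(lab handling error | positive screen, actual drug use, poppy-seed meal) = 0.247587 / 0.907106 ≈ 0.2729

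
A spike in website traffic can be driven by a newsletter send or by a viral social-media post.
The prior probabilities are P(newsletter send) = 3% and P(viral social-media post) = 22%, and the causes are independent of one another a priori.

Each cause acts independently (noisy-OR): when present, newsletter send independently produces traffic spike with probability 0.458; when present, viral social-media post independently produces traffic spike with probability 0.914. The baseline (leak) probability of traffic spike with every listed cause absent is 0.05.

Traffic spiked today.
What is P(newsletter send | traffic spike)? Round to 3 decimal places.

P(newsletter send | traffic spike) ≈ 0.070

Under noisy-OR, P(traffic spike | causes) = 1 − (1−0.05)·∏(1−qᵢ) over the active causes.
For the numerator, keep only newsletter send=true terms: 0.011351 + 0.006308 = 0.017659
The normalizing constant is 0.05·0.97·0.78 + 0.9183·0.97·0.22 + 0.4851·0.03·0.78 + 0.955719·0.03·0.22 = 0.251454
Posterior = 0.017659 / 0.251454 ≈ 0.070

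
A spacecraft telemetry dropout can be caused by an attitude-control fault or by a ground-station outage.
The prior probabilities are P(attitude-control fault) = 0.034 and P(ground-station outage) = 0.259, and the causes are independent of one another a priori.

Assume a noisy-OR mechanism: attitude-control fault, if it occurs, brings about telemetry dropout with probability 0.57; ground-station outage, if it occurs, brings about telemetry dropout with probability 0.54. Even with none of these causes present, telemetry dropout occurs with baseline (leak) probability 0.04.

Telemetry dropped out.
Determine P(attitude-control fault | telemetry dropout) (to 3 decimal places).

P(attitude-control fault | telemetry dropout) ≈ 0.115

Under noisy-OR, P(telemetry dropout | causes) = 1 − (1−0.04)·∏(1−qᵢ) over the active causes.
P(telemetry dropout) = 0.04×0.966×0.741 + 0.5584×0.966×0.259 + 0.5872×0.034×0.741 + 0.810112×0.034×0.259 = 0.028632 + 0.139708 + 0.014794 + 0.007134 = 0.190268
The attitude-control fault-present share is 0.014794 + 0.007134 = 0.021928.
So P(attitude-control fault | telemetry dropout) = 0.021928/0.190268 ≈ 0.115.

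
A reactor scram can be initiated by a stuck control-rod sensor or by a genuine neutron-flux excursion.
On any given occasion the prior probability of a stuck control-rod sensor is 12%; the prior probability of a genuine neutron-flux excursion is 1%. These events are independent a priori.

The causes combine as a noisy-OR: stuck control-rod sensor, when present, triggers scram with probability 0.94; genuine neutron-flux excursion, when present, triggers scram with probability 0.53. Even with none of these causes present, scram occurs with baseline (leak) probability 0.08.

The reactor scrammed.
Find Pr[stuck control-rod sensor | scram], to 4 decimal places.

Pr[stuck control-rod sensor | scram] ≈ 0.6029

Under noisy-OR, P(scram | causes) = 1 − (1−0.08)·∏(1−qᵢ) over the active causes.
For the numerator, keep only stuck control-rod sensor=true terms: 0.112242 + 0.001169 = 0.113411
Denominator P(scram): 0.08·0.88·0.99 + 0.5676·0.88·0.01 + 0.9448·0.12·0.99 + 0.974056·0.12·0.01 = 0.188102
P(stuck control-rod sensor | scram) = 0.113411/0.188102 ≈ 0.6029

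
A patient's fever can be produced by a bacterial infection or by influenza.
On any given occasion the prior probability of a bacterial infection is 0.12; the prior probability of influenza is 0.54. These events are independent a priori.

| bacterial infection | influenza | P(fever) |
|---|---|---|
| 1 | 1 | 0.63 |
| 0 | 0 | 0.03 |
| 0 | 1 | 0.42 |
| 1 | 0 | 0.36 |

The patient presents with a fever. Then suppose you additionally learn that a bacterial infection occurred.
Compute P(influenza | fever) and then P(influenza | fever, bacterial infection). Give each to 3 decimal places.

Enumerate the 4 (bacterial infection, influenza) configurations and weight by the priors:
  P(fever) = 0.03*0.88*0.46 + 0.42*0.88*0.54 + 0.36*0.12*0.46 + 0.63*0.12*0.54
        = 0.012144 + 0.199584 + 0.019872 + 0.040824 = 0.272424
Configurations with influenza contribute 0.240408, so
  P(influenza | fever) = 0.240408 / 0.272424 ≈ 0.882

Now condition on the additional information:
P(fever | bacterial infection) = 0.36×0.46 + 0.63×0.54 = 0.165600 + 0.340200 = 0.505800
Of this, 0.340200 comes from 0.63×0.54 (the influenza=true cases).
So P(influenza | fever, bacterial infection) = 0.340200/0.505800 ≈ 0.673.
Conditioning on bacterial infection lowers the posterior on influenza: the classic explaining-away effect in a common-effect structure.

P(influenza | fever) ≈ 0.882; P(influenza | fever, bacterial infection) ≈ 0.673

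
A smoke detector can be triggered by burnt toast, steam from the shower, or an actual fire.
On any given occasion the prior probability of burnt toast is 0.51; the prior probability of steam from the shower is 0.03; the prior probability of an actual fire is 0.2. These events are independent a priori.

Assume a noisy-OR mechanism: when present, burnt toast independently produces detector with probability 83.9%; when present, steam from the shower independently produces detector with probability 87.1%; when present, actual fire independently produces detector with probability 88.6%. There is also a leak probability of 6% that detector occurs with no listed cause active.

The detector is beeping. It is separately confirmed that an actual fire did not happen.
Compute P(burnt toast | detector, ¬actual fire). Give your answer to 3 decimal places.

P(burnt toast | detector, ¬actual fire) ≈ 0.913

Under noisy-OR, P(detector | causes) = 1 − (1−0.06)·∏(1−qᵢ) over the active causes.
For the numerator, keep only burnt toast=true terms: 0.419832 + 0.015001 = 0.434833
The normalizing constant is 0.06×0.49×0.97 + 0.87874×0.49×0.03 + 0.84866×0.51×0.97 + 0.980477×0.51×0.03 = 0.476268
Posterior = 0.434833 / 0.476268 ≈ 0.913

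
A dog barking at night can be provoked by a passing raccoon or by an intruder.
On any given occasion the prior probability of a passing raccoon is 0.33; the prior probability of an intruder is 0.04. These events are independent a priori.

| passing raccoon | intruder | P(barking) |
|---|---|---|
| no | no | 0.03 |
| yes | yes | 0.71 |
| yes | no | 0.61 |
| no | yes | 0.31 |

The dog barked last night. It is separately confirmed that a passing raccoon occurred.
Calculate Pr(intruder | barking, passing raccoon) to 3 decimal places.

Pr(intruder | barking, passing raccoon) ≈ 0.046

Weight on intruder=true, given the evidence: 0.71*0.04 = 0.028400
Normalizer over all consistent configurations: 0.61*0.96 + 0.71*0.04 = 0.614000
Posterior = 0.028400 / 0.614000 ≈ 0.046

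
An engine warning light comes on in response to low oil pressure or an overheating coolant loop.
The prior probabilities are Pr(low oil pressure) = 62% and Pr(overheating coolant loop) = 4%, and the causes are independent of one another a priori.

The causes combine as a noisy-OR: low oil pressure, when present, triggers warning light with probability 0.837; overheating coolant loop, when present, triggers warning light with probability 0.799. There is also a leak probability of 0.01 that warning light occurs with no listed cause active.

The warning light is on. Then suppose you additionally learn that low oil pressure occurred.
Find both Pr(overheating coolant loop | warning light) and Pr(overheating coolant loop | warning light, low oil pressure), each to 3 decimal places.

Under noisy-OR, P(warning light | causes) = 1 − (1−0.01)·∏(1−qᵢ) over the active causes.
For the numerator, keep only overheating coolant loop=true terms: 0.012175 + 0.023996 = 0.036171
The normalizing constant is 0.01×0.38×0.96 + 0.80101×0.38×0.04 + 0.83863×0.62×0.96 + 0.967565×0.62×0.04 = 0.538972
P(overheating coolant loop | warning light) = 0.036171/0.538972 ≈ 0.067

Now condition on the additional information:
Numerator (weight on configurations with overheating coolant loop): 0.967565*0.04 = 0.038703
The normalizing constant is 0.83863*0.96 + 0.967565*0.04 = 0.843788
Posterior = 0.038703 / 0.843788 ≈ 0.046
The drop from 0.067 to 0.046 is the explaining-away (discounting) effect.

Pr(overheating coolant loop | warning light) ≈ 0.067; Pr(overheating coolant loop | warning light, low oil pressure) ≈ 0.046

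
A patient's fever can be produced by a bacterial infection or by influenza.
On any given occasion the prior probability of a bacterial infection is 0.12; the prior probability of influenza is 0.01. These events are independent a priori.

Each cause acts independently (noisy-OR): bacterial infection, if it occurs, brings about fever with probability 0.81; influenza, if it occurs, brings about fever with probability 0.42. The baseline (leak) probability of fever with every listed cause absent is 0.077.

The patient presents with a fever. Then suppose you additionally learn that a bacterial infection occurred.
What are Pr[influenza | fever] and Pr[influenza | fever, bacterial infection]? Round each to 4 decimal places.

Pr[influenza | fever] ≈ 0.0304; Pr[influenza | fever, bacterial infection] ≈ 0.0109

Under noisy-OR, P(fever | causes) = 1 − (1−0.077)·∏(1−qᵢ) over the active causes.
Numerator (weight on configurations with influenza): 0.004089 + 0.001078 = 0.005167
Normalizer over all consistent configurations: 0.077·0.88·0.99 + 0.46466·0.88·0.01 + 0.82463·0.12·0.99 + 0.898285·0.12·0.01 = 0.170215
P(influenza | fever) = 0.005167/0.170215 ≈ 0.0304

With the extra evidence:
Sum P(fever|·) weighted by the priors over both values of influenza:
  P(fever | bacterial infection) = 0.82463*0.99 + 0.898285*0.01
        = 0.816384 + 0.008983 = 0.825367
Keeping only the influenza-present terms gives 0.008983, so
  P(influenza | fever, bacterial infection) = 0.008983 / 0.825367 ≈ 0.0109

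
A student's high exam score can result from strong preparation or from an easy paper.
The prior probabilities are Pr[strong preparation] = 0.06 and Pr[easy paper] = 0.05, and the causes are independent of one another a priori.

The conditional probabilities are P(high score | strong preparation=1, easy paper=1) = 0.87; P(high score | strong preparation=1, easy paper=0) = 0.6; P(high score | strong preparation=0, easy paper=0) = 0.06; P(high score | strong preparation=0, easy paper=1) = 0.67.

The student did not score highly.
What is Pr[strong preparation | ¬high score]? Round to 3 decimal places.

Pr[strong preparation | ¬high score] ≈ 0.026

Numerator (weight on configurations with strong preparation): 0.022800 + 0.000390 = 0.023190
The normalizing constant is 0.94·0.94·0.95 + 0.33·0.94·0.05 + 0.4·0.06·0.95 + 0.13·0.06·0.05 = 0.878120
Posterior = 0.023190 / 0.878120 ≈ 0.026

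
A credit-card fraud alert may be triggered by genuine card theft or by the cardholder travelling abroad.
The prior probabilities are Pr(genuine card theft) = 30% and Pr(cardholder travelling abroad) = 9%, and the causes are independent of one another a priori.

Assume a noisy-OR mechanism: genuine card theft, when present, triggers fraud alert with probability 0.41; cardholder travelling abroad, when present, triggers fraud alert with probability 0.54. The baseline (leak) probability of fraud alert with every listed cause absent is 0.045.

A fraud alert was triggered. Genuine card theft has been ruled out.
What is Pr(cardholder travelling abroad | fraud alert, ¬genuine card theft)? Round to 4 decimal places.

Under noisy-OR, P(fraud alert | causes) = 1 − (1−0.045)·∏(1−qᵢ) over the active causes.
P(fraud alert | ¬genuine card theft) = 0.045·0.91 + 0.5607·0.09 = 0.040950 + 0.050463 = 0.091413
Restricting to configurations with cardholder travelling abroad present: 0.5607·0.09 = 0.050463.
P(cardholder travelling abroad | fraud alert, ¬genuine card theft) = 0.050463 / 0.091413 ≈ 0.5520

Pr(cardholder travelling abroad | fraud alert, ¬genuine card theft) ≈ 0.5520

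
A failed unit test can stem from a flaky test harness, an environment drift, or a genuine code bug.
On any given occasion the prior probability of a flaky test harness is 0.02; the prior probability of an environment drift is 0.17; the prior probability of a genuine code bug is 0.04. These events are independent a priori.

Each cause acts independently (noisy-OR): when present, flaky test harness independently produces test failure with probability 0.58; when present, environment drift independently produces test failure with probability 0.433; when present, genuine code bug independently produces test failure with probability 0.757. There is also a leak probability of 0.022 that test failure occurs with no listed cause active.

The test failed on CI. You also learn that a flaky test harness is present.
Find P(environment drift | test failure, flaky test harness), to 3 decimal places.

Under noisy-OR, P(test failure | causes) = 1 − (1−0.022)·∏(1−qᵢ) over the active causes.
Weight on environment drift=true, given the evidence: 0.125191 + 0.006415 = 0.131606
Denominator P(test failure | flaky test harness): 0.58924*0.83*0.96 + 0.900185*0.83*0.04 + 0.767099*0.17*0.96 + 0.943405*0.17*0.04 = 0.630998
Posterior = 0.131606 / 0.630998 ≈ 0.209

P(environment drift | test failure, flaky test harness) ≈ 0.209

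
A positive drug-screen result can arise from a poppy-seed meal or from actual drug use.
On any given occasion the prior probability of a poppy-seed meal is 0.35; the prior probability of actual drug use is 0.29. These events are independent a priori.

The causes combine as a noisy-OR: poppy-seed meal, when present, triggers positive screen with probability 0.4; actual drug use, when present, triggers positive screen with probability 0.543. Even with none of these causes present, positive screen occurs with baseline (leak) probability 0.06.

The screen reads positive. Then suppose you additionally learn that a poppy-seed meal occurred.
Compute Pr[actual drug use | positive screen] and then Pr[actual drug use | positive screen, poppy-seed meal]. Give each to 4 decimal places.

Pr[actual drug use | positive screen] ≈ 0.5734; Pr[actual drug use | positive screen, poppy-seed meal] ≈ 0.4102

Under noisy-OR, P(positive screen | causes) = 1 − (1−0.06)·∏(1−qᵢ) over the active causes.
For the numerator, keep only actual drug use=true terms: 0.107524 + 0.075339 = 0.182863
Normalizer over all consistent configurations: 0.06×0.65×0.71 + 0.57042×0.65×0.29 + 0.436×0.35×0.71 + 0.742252×0.35×0.29 = 0.318899
P(actual drug use | positive screen) = 0.182863/0.318899 ≈ 0.5734

Now condition on the additional information:
Enumerate both values of actual drug use and weight by the priors:
  P(positive screen | poppy-seed meal) = 0.436*0.71 + 0.742252*0.29
        = 0.309560 + 0.215253 = 0.524813
Configurations with actual drug use contribute 0.215253, so
  P(actual drug use | positive screen, poppy-seed meal) = 0.215253 / 0.524813 ≈ 0.4102
This is intercausal reasoning (explaining away): once poppy-seed meal accounts for the positive screen, actual drug use becomes less likely.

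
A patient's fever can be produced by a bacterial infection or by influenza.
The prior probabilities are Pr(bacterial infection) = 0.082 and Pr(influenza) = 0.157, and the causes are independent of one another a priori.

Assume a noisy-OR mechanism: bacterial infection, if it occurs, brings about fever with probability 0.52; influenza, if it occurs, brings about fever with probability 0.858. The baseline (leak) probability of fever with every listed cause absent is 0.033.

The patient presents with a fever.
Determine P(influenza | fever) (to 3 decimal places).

P(influenza | fever) ≈ 0.685

Under noisy-OR, P(fever | causes) = 1 − (1−0.033)·∏(1−qᵢ) over the active causes.
Sum P(fever|·) weighted by the priors over the 4 (bacterial infection, influenza) configurations:
  P(fever) = 0.033×0.918×0.843 + 0.862686×0.918×0.157 + 0.53584×0.082×0.843 + 0.934089×0.082×0.157
        = 0.025538 + 0.124335 + 0.037040 + 0.012025 = 0.198938
Keeping only the influenza-present terms gives 0.136360, so
  P(influenza | fever) = 0.136360 / 0.198938 ≈ 0.685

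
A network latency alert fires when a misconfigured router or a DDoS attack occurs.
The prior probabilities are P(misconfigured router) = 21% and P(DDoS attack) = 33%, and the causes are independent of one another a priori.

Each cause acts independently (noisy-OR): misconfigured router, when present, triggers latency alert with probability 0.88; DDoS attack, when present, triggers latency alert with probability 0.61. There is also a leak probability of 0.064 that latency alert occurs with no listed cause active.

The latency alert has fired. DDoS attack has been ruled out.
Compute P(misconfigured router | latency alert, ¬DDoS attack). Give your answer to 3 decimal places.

Under noisy-OR, P(latency alert | causes) = 1 − (1−0.064)·∏(1−qᵢ) over the active causes.
P(latency alert | ¬DDoS attack) = 0.064·0.79 + 0.88768·0.21 = 0.050560 + 0.186413 = 0.236973
Of this, 0.186413 comes from 0.88768·0.21 (the misconfigured router=true cases).
P(misconfigured router | latency alert, ¬DDoS attack) = 0.186413 / 0.236973 ≈ 0.787

P(misconfigured router | latency alert, ¬DDoS attack) ≈ 0.787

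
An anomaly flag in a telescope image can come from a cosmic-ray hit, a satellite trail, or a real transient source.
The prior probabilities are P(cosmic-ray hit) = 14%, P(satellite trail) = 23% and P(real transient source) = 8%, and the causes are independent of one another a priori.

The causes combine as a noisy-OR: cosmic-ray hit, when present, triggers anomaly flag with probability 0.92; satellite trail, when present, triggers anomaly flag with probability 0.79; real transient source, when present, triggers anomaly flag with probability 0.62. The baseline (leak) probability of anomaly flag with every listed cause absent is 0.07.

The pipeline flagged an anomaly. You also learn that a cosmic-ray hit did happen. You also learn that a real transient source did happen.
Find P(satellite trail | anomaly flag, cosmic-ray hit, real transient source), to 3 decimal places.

P(satellite trail | anomaly flag, cosmic-ray hit, real transient source) ≈ 0.234

Under noisy-OR, P(anomaly flag | causes) = 1 − (1−0.07)·∏(1−qᵢ) over the active causes.
Numerator (weight on configurations with satellite trail): 0.994063·0.23 = 0.228634
Denominator P(anomaly flag | cosmic-ray hit, real transient source): 0.971728·0.77 + 0.994063·0.23 = 0.976865
P(satellite trail | anomaly flag, cosmic-ray hit, real transient source) = 0.228634/0.976865 ≈ 0.234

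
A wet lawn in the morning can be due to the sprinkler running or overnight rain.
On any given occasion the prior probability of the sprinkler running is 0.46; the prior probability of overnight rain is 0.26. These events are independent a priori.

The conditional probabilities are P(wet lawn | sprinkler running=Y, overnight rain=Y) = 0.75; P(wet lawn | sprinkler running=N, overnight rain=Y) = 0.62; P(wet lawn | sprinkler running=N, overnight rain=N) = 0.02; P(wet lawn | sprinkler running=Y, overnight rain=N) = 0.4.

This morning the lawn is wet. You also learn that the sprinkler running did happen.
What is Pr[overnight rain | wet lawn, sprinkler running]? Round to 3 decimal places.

Pr[overnight rain | wet lawn, sprinkler running] ≈ 0.397

By total probability over both values of overnight rain:
  P(wet lawn | sprinkler running) = 0.4*0.74 + 0.75*0.26
        = 0.296000 + 0.195000 = 0.491000
The terms with overnight rain present sum to 0.195000, so
  P(overnight rain | wet lawn, sprinkler running) = 0.195000 / 0.491000 ≈ 0.397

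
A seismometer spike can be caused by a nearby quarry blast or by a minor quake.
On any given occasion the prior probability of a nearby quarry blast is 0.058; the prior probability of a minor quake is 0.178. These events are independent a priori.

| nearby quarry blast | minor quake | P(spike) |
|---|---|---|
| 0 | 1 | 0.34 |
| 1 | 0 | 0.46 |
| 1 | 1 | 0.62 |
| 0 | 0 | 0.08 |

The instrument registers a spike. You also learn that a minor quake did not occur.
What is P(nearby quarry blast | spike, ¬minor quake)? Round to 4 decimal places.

By total probability over both values of nearby quarry blast:
  P(spike | ¬minor quake) = 0.08×0.942 + 0.46×0.058
        = 0.075360 + 0.026680 = 0.102040
Keeping only the nearby quarry blast-present terms gives 0.026680, so
  P(nearby quarry blast | spike, ¬minor quake) = 0.026680 / 0.102040 ≈ 0.2615

P(nearby quarry blast | spike, ¬minor quake) ≈ 0.2615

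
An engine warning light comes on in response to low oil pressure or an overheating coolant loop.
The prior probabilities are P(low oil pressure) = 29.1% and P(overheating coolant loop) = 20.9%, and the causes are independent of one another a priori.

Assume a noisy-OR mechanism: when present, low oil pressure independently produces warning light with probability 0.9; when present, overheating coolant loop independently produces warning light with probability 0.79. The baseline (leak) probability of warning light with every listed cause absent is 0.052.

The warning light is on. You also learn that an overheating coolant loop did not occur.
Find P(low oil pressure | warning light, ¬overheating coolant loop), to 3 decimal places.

Under noisy-OR, P(warning light | causes) = 1 − (1−0.052)·∏(1−qᵢ) over the active causes.
By total probability over both values of low oil pressure:
  P(warning light | ¬overheating coolant loop) = 0.052·0.709 + 0.9052·0.291
        = 0.036868 + 0.263413 = 0.300281
The terms with low oil pressure present sum to 0.263413, so
  P(low oil pressure | warning light, ¬overheating coolant loop) = 0.263413 / 0.300281 ≈ 0.877

P(low oil pressure | warning light, ¬overheating coolant loop) ≈ 0.877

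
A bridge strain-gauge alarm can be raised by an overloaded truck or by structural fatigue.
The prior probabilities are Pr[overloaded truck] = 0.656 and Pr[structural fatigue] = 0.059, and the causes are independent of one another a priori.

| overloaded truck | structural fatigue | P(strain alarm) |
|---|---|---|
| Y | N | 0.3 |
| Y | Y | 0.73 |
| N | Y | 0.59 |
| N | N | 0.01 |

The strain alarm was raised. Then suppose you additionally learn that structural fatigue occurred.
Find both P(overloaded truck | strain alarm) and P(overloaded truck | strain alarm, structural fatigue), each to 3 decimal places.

Numerator (weight on configurations with overloaded truck): 0.185189 + 0.028254 = 0.213443
Normalizer over all consistent configurations: 0.01*0.344*0.941 + 0.59*0.344*0.059 + 0.3*0.656*0.941 + 0.73*0.656*0.059 = 0.228655
P(overloaded truck | strain alarm) = 0.213443/0.228655 ≈ 0.933

Now condition on the additional information:
P(strain alarm | structural fatigue) = 0.59·0.344 + 0.73·0.656 = 0.202960 + 0.478880 = 0.681840
The overloaded truck-present share is 0.73·0.656 = 0.478880.
Hence the posterior is 0.478880/0.681840 ≈ 0.702.
Conditioning on structural fatigue lowers the posterior on overloaded truck: the classic explaining-away effect in a common-effect structure.

P(overloaded truck | strain alarm) ≈ 0.933; P(overloaded truck | strain alarm, structural fatigue) ≈ 0.702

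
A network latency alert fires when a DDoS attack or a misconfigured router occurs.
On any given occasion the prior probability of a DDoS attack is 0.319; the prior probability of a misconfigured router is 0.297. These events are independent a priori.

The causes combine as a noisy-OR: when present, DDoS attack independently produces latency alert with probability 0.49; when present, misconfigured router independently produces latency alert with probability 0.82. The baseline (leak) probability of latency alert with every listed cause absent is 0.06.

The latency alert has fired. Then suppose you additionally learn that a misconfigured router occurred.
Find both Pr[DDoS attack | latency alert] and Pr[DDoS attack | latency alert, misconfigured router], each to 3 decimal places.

Pr[DDoS attack | latency alert] ≈ 0.508; Pr[DDoS attack | latency alert, misconfigured router] ≈ 0.340

Under noisy-OR, P(latency alert | causes) = 1 − (1−0.06)·∏(1−qᵢ) over the active causes.
P(latency alert) = 0.06·0.681·0.703 + 0.8308·0.681·0.297 + 0.5206·0.319·0.703 + 0.913708·0.319·0.297 = 0.028725 + 0.168035 + 0.116748 + 0.086567 = 0.400075
The DDoS attack-present share is 0.116748 + 0.086567 = 0.203315.
So P(DDoS attack | latency alert) = 0.203315/0.400075 ≈ 0.508.

Now also conditioning on misconfigured router=true:
P(latency alert | misconfigured router) = 0.8308×0.681 + 0.913708×0.319 = 0.565775 + 0.291473 = 0.857248
The DDoS attack-present share is 0.913708×0.319 = 0.291473.
So P(DDoS attack | latency alert, misconfigured router) = 0.291473/0.857248 ≈ 0.340.
This is intercausal reasoning (explaining away): once misconfigured router accounts for the latency alert, DDoS attack becomes less likely.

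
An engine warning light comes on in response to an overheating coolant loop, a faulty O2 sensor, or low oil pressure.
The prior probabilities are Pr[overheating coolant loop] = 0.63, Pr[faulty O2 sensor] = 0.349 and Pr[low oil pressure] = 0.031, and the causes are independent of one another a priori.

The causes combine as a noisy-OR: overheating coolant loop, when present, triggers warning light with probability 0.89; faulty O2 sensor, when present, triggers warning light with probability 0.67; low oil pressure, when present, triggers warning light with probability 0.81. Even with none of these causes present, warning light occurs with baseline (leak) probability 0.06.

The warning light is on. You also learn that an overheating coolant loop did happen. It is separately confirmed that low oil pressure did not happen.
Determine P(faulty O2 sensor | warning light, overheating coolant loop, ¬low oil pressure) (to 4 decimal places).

Under noisy-OR, P(warning light | causes) = 1 − (1−0.06)·∏(1−qᵢ) over the active causes.
P(warning light | overheating coolant loop, ¬low oil pressure) = 0.8966×0.651 + 0.965878×0.349 = 0.583687 + 0.337091 = 0.920778
Of this, 0.337091 comes from 0.965878×0.349 (the faulty O2 sensor=true cases).
P(faulty O2 sensor | warning light, overheating coolant loop, ¬low oil pressure) = 0.337091 / 0.920778 ≈ 0.3661

P(faulty O2 sensor | warning light, overheating coolant loop, ¬low oil pressure) ≈ 0.3661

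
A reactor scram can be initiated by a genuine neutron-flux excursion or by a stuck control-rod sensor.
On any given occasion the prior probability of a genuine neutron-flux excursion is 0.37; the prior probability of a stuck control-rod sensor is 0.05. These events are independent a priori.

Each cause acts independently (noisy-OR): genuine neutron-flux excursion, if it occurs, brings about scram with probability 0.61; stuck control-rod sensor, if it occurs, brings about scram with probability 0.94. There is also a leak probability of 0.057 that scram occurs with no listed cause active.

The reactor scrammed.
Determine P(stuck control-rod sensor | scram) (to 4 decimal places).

P(stuck control-rod sensor | scram) ≈ 0.1572

Under noisy-OR, P(scram | causes) = 1 − (1−0.057)·∏(1−qᵢ) over the active causes.
Sum P(scram|·) weighted by the priors over the 4 (genuine neutron-flux excursion, stuck control-rod sensor) configurations:
  P(scram) = 0.057×0.63×0.95 + 0.94342×0.63×0.05 + 0.63223×0.37×0.95 + 0.977934×0.37×0.05
        = 0.034115 + 0.029718 + 0.222229 + 0.018092 = 0.304154
Configurations with stuck control-rod sensor contribute 0.047810, so
  P(stuck control-rod sensor | scram) = 0.047810 / 0.304154 ≈ 0.1572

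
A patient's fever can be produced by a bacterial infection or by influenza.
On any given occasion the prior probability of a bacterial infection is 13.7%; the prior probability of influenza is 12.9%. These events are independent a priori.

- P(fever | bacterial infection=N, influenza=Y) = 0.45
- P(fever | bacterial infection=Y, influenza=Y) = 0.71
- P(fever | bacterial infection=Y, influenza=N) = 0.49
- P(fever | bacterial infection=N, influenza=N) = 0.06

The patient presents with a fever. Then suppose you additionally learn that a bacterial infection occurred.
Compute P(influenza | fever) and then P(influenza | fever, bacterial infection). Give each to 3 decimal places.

P(influenza | fever) ≈ 0.377; P(influenza | fever, bacterial infection) ≈ 0.177

P(fever) = 0.06*0.863*0.871 + 0.45*0.863*0.129 + 0.49*0.137*0.871 + 0.71*0.137*0.129 = 0.045100 + 0.050097 + 0.058470 + 0.012548 = 0.166215
Restricting to configurations with influenza present: 0.050097 + 0.012548 = 0.062645.
So P(influenza | fever) = 0.062645/0.166215 ≈ 0.377.

With the extra evidence:
By total probability over both values of influenza:
  P(fever | bacterial infection) = 0.49×0.871 + 0.71×0.129
        = 0.426790 + 0.091590 = 0.518380
Keeping only the influenza-present terms gives 0.091590, so
  P(influenza | fever, bacterial infection) = 0.091590 / 0.518380 ≈ 0.177
Conditioning on bacterial infection lowers the posterior on influenza: the classic explaining-away effect in a common-effect structure.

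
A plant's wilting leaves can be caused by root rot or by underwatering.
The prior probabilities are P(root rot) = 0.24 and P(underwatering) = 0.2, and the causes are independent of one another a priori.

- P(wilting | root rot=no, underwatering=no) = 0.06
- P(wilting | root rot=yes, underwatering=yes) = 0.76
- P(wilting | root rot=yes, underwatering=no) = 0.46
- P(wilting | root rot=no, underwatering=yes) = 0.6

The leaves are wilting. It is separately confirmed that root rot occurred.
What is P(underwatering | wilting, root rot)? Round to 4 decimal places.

P(underwatering | wilting, root rot) ≈ 0.2923

By total probability over both values of underwatering:
  P(wilting | root rot) = 0.46×0.8 + 0.76×0.2
        = 0.368000 + 0.152000 = 0.520000
Keeping only the underwatering-present terms gives 0.152000, so
  P(underwatering | wilting, root rot) = 0.152000 / 0.520000 ≈ 0.2923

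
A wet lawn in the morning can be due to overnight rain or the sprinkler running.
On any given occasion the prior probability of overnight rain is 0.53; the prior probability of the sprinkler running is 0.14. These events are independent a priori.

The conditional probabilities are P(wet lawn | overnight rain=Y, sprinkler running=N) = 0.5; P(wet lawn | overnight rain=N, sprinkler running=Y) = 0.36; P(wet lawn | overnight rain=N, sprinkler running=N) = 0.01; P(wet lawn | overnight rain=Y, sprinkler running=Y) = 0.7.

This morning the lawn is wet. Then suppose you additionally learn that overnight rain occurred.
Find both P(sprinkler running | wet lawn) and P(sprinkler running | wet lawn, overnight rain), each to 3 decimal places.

P(sprinkler running | wet lawn) ≈ 0.246; P(sprinkler running | wet lawn, overnight rain) ≈ 0.186

Numerator (weight on configurations with sprinkler running): 0.023688 + 0.051940 = 0.075628
The normalizing constant is 0.01*0.47*0.86 + 0.36*0.47*0.14 + 0.5*0.53*0.86 + 0.7*0.53*0.14 = 0.307570
Posterior = 0.075628 / 0.307570 ≈ 0.246

Now also conditioning on overnight rain=true:
P(wet lawn | overnight rain) = 0.5*0.86 + 0.7*0.14 = 0.430000 + 0.098000 = 0.528000
Restricting to configurations with sprinkler running present: 0.7*0.14 = 0.098000.
So P(sprinkler running | wet lawn, overnight rain) = 0.098000/0.528000 ≈ 0.186.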